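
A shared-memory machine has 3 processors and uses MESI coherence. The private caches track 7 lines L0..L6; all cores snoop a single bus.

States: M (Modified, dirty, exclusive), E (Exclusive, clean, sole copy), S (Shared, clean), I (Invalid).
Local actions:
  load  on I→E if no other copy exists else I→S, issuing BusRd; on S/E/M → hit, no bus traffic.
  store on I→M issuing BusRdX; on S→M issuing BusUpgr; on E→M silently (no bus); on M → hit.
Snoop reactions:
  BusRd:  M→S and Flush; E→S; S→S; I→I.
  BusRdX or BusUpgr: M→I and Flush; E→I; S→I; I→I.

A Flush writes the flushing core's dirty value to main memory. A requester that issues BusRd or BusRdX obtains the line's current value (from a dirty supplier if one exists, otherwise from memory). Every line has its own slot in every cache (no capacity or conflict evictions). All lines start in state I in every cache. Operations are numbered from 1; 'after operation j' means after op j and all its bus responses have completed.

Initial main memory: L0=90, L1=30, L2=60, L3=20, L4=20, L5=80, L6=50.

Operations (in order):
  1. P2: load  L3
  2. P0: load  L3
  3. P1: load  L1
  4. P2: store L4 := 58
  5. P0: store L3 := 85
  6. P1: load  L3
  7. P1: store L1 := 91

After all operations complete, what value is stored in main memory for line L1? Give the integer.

  op1 P2: load  L3 → I/I/E on L3; bus BusRd; mem=20
  op2 P0: load  L3 → S/I/S on L3; bus BusRd; mem=20
  op3 P1: load  L1 → I/E/I on L1; bus BusRd; mem=30
  op4 P2: store L4 := 58 → I/I/M on L4; bus BusRdX; mem=20
  op5 P0: store L3 := 85 → M/I/I on L3; bus BusUpgr; mem=20
  op6 P1: load  L3 → S/S/I on L3; bus BusRd Flush; mem=85
  op7 P1: store L1 := 91 → I/M/I on L1; bus (none); mem=30

memory[L1] = 30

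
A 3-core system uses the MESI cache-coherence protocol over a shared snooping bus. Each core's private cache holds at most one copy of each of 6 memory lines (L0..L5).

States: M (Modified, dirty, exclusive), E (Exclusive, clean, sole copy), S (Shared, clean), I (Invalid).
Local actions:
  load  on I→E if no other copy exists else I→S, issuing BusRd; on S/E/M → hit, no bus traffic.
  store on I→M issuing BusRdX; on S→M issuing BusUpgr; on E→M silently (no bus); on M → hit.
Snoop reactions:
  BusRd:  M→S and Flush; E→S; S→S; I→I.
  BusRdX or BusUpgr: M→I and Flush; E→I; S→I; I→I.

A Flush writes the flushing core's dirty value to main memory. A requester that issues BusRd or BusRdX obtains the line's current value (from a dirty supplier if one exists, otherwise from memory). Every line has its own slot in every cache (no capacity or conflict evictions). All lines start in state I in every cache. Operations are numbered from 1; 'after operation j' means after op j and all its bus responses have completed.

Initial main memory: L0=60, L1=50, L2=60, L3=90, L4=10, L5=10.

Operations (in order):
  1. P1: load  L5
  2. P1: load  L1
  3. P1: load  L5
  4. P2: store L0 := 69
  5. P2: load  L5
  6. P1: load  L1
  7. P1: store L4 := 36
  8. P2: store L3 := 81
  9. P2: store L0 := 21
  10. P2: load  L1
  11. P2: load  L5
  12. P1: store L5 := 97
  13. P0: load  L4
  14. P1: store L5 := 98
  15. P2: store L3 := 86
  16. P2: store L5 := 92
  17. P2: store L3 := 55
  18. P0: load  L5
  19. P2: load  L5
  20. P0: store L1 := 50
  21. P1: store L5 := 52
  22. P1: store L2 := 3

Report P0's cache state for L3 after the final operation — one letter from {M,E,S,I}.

state = I

  op1 P1: load  L5 → I/E/I on L5; bus BusRd; mem=10
  op2 P1: load  L1 → I/E/I on L1; bus BusRd; mem=50
  op3 P1: load  L5 → I/E/I on L5; bus (none); mem=10
  op4 P2: store L0 := 69 → I/I/M on L0; bus BusRdX; mem=60
  op5 P2: load  L5 → I/S/S on L5; bus BusRd; mem=10
  op6 P1: load  L1 → I/E/I on L1; bus (none); mem=50
  op7 P1: store L4 := 36 → I/M/I on L4; bus BusRdX; mem=10
  op8 P2: store L3 := 81 → I/I/M on L3; bus BusRdX; mem=90
  op9 P2: store L0 := 21 → I/I/M on L0; bus (none); mem=60
  op10 P2: load  L1 → I/S/S on L1; bus BusRd; mem=50
  op11 P2: load  L5 → I/S/S on L5; bus (none); mem=10
  op12 P1: store L5 := 97 → I/M/I on L5; bus BusUpgr; mem=10
  op13 P0: load  L4 → S/S/I on L4; bus BusRd Flush; mem=36
  op14 P1: store L5 := 98 → I/M/I on L5; bus (none); mem=10
  op15 P2: store L3 := 86 → I/I/M on L3; bus (none); mem=90
  op16 P2: store L5 := 92 → I/I/M on L5; bus BusRdX Flush; mem=98
  op17 P2: store L3 := 55 → I/I/M on L3; bus (none); mem=90
  op18 P0: load  L5 → S/I/S on L5; bus BusRd Flush; mem=92
  op19 P2: load  L5 → S/I/S on L5; bus (none); mem=92
  op20 P0: store L1 := 50 → M/I/I on L1; bus BusRdX; mem=50
  op21 P1: store L5 := 52 → I/M/I on L5; bus BusRdX; mem=92
  op22 P1: store L2 := 3 → I/M/I on L2; bus BusRdX; mem=60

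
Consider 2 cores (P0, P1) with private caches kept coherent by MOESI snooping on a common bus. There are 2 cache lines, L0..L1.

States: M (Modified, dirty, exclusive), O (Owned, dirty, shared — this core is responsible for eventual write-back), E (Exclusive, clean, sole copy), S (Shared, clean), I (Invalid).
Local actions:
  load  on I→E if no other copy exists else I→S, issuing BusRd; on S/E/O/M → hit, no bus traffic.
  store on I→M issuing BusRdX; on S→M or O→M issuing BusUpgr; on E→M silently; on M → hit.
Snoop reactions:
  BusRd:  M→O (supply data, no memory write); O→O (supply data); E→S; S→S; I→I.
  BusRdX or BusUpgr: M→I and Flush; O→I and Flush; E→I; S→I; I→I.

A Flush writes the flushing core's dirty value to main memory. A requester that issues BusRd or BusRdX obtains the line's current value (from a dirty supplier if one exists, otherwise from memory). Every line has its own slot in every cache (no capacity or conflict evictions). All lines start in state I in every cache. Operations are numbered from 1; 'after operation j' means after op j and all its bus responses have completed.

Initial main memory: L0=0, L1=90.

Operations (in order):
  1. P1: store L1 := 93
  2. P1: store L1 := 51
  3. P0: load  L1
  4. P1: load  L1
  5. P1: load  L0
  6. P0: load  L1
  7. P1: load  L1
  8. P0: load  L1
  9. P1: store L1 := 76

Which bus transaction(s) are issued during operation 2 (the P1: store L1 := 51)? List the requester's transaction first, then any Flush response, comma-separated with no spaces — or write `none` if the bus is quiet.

bus = none

step 1: P1: store L1 := 93  ⟶  IM  (L1)  txn=BusRdX  M[L1]=90
step 2: P1: store L1 := 51  ⟶  IM  (L1)  txn=∅  M[L1]=90
step 3: P0: load  L1  ⟶  SO  (L1)  txn=BusRd  M[L1]=90
step 4: P1: load  L1  ⟶  SO  (L1)  txn=∅  M[L1]=90
step 5: P1: load  L0  ⟶  IE  (L0)  txn=BusRd  M[L0]=0
step 6: P0: load  L1  ⟶  SO  (L1)  txn=∅  M[L1]=90
step 7: P1: load  L1  ⟶  SO  (L1)  txn=∅  M[L1]=90
step 8: P0: load  L1  ⟶  SO  (L1)  txn=∅  M[L1]=90
step 9: P1: store L1 := 76  ⟶  IM  (L1)  txn=BusUpgr  M[L1]=90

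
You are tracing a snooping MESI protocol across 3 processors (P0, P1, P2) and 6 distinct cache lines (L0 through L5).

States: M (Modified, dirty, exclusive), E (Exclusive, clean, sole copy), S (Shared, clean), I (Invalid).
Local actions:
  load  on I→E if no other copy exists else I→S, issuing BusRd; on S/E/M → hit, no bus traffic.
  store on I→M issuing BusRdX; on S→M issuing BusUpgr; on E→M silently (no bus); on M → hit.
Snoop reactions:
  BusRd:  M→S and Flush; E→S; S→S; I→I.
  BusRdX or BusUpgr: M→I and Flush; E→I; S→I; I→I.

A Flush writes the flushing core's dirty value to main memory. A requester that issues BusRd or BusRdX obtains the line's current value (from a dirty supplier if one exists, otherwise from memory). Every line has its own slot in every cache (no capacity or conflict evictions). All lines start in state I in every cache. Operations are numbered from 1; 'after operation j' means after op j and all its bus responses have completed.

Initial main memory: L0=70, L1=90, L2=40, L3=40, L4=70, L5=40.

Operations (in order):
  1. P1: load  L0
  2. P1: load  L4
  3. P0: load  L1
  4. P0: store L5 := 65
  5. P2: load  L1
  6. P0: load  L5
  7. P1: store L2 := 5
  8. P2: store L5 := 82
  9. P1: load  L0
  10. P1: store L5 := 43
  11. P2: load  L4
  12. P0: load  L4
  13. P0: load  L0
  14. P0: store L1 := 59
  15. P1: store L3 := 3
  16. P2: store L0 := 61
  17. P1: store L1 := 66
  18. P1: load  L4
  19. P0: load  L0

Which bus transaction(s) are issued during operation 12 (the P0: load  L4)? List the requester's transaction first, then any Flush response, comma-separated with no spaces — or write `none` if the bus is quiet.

1. P1: load  L0  bus=[BusRd]  L0: P0=I P1=E P2=I  mem[L0]=70
2. P1: load  L4  bus=[BusRd]  L4: P0=I P1=E P2=I  mem[L4]=70
3. P0: load  L1  bus=[BusRd]  L1: P0=E P1=I P2=I  mem[L1]=90
4. P0: store L5 := 65  bus=[BusRdX]  L5: P0=M P1=I P2=I  mem[L5]=40
5. P2: load  L1  bus=[BusRd]  L1: P0=S P1=I P2=S  mem[L1]=90
6. P0: load  L5  bus=[-]  L5: P0=M P1=I P2=I  mem[L5]=40
7. P1: store L2 := 5  bus=[BusRdX]  L2: P0=I P1=M P2=I  mem[L2]=40
8. P2: store L5 := 82  bus=[BusRdX,Flush]  L5: P0=I P1=I P2=M  mem[L5]=65
9. P1: load  L0  bus=[-]  L0: P0=I P1=E P2=I  mem[L0]=70
10. P1: store L5 := 43  bus=[BusRdX,Flush]  L5: P0=I P1=M P2=I  mem[L5]=82
11. P2: load  L4  bus=[BusRd]  L4: P0=I P1=S P2=S  mem[L4]=70
12. P0: load  L4  bus=[BusRd]  L4: P0=S P1=S P2=S  mem[L4]=70
13. P0: load  L0  bus=[BusRd]  L0: P0=S P1=S P2=I  mem[L0]=70
14. P0: store L1 := 59  bus=[BusUpgr]  L1: P0=M P1=I P2=I  mem[L1]=90
15. P1: store L3 := 3  bus=[BusRdX]  L3: P0=I P1=M P2=I  mem[L3]=40
16. P2: store L0 := 61  bus=[BusRdX]  L0: P0=I P1=I P2=M  mem[L0]=70
17. P1: store L1 := 66  bus=[BusRdX,Flush]  L1: P0=I P1=M P2=I  mem[L1]=59
18. P1: load  L4  bus=[-]  L4: P0=S P1=S P2=S  mem[L4]=70
19. P0: load  L0  bus=[BusRd,Flush]  L0: P0=S P1=I P2=S  mem[L0]=61

bus = BusRd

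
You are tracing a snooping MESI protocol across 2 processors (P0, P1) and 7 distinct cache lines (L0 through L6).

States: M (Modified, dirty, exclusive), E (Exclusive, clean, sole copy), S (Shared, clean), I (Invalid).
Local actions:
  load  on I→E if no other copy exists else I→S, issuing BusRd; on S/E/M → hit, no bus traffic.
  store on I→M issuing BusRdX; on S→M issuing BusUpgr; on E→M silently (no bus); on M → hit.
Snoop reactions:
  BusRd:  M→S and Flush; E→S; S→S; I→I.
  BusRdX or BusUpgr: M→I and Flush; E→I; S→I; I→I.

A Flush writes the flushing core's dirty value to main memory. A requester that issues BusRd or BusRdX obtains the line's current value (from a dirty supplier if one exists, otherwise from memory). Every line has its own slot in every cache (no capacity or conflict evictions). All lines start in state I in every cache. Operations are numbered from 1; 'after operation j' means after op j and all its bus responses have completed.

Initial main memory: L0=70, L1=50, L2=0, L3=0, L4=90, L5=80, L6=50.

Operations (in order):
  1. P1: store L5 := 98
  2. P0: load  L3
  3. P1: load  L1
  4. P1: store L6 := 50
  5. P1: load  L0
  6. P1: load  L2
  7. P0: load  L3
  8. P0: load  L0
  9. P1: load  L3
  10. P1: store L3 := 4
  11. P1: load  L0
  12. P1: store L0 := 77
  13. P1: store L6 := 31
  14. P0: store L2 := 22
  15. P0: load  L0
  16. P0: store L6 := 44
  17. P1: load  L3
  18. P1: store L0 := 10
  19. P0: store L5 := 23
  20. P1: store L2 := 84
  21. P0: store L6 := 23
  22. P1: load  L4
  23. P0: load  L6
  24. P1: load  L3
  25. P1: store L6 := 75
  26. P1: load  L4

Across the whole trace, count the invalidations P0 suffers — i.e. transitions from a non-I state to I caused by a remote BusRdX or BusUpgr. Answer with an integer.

invalidations = 5

step 1: P1: store L5 := 98  ⟶  IM  (L5)  txn=BusRdX  M[L5]=80
step 2: P0: load  L3  ⟶  EI  (L3)  txn=BusRd  M[L3]=0
step 3: P1: load  L1  ⟶  IE  (L1)  txn=BusRd  M[L1]=50
step 4: P1: store L6 := 50  ⟶  IM  (L6)  txn=BusRdX  M[L6]=50
step 5: P1: load  L0  ⟶  IE  (L0)  txn=BusRd  M[L0]=70
step 6: P1: load  L2  ⟶  IE  (L2)  txn=BusRd  M[L2]=0
step 7: P0: load  L3  ⟶  EI  (L3)  txn=∅  M[L3]=0
step 8: P0: load  L0  ⟶  SS  (L0)  txn=BusRd  M[L0]=70
step 9: P1: load  L3  ⟶  SS  (L3)  txn=BusRd  M[L3]=0
step 10: P1: store L3 := 4  ⟶  IM  (L3)  txn=BusUpgr  M[L3]=0
step 11: P1: load  L0  ⟶  SS  (L0)  txn=∅  M[L0]=70
step 12: P1: store L0 := 77  ⟶  IM  (L0)  txn=BusUpgr  M[L0]=70
step 13: P1: store L6 := 31  ⟶  IM  (L6)  txn=∅  M[L6]=50
step 14: P0: store L2 := 22  ⟶  MI  (L2)  txn=BusRdX  M[L2]=0
step 15: P0: load  L0  ⟶  SS  (L0)  txn=BusRd+Flush  M[L0]=77
step 16: P0: store L6 := 44  ⟶  MI  (L6)  txn=BusRdX+Flush  M[L6]=31
step 17: P1: load  L3  ⟶  IM  (L3)  txn=∅  M[L3]=0
step 18: P1: store L0 := 10  ⟶  IM  (L0)  txn=BusUpgr  M[L0]=77
step 19: P0: store L5 := 23  ⟶  MI  (L5)  txn=BusRdX+Flush  M[L5]=98
step 20: P1: store L2 := 84  ⟶  IM  (L2)  txn=BusRdX+Flush  M[L2]=22
step 21: P0: store L6 := 23  ⟶  MI  (L6)  txn=∅  M[L6]=31
step 22: P1: load  L4  ⟶  IE  (L4)  txn=BusRd  M[L4]=90
step 23: P0: load  L6  ⟶  MI  (L6)  txn=∅  M[L6]=31
step 24: P1: load  L3  ⟶  IM  (L3)  txn=∅  M[L3]=0
step 25: P1: store L6 := 75  ⟶  IM  (L6)  txn=BusRdX+Flush  M[L6]=23
step 26: P1: load  L4  ⟶  IE  (L4)  txn=∅  M[L4]=90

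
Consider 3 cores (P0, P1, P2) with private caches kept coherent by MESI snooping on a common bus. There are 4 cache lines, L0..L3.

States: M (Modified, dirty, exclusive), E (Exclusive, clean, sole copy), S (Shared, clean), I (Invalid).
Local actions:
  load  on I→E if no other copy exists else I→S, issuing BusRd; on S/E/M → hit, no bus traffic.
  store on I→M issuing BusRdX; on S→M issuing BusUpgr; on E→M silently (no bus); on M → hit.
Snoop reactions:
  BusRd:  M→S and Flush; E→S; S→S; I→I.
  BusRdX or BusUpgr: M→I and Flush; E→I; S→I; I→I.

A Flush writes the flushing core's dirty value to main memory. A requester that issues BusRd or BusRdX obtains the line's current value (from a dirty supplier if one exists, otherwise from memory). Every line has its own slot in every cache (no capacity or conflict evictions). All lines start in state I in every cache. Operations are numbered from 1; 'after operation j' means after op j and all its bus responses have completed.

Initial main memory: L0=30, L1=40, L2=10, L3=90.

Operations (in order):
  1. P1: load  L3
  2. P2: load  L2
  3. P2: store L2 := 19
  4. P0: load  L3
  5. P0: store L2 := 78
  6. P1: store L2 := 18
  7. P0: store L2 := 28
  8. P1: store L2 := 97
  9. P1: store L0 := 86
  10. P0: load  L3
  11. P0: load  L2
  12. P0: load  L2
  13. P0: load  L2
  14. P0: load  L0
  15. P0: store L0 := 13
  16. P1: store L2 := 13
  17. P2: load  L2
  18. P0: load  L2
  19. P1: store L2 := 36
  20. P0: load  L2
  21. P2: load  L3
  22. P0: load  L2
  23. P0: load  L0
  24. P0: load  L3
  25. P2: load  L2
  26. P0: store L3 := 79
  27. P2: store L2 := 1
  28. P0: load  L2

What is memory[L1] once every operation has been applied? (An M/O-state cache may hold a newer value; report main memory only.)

memory[L1] = 40

[1] P1: load  L3 | P0:I, P1:E(90), P2:I | bus: BusRd
[2] P2: load  L2 | P0:I, P1:I, P2:E(10) | bus: BusRd
[3] P2: store L2 := 19 | P0:I, P1:I, P2:M(19) | bus: none
[4] P0: load  L3 | P0:S(90), P1:S(90), P2:I | bus: BusRd
[5] P0: store L2 := 78 | P0:M(78), P1:I, P2:I | bus: BusRdX,Flush
[6] P1: store L2 := 18 | P0:I, P1:M(18), P2:I | bus: BusRdX,Flush
[7] P0: store L2 := 28 | P0:M(28), P1:I, P2:I | bus: BusRdX,Flush
[8] P1: store L2 := 97 | P0:I, P1:M(97), P2:I | bus: BusRdX,Flush
[9] P1: store L0 := 86 | P0:I, P1:M(86), P2:I | bus: BusRdX
[10] P0: load  L3 | P0:S(90), P1:S(90), P2:I | bus: none
[11] P0: load  L2 | P0:S(97), P1:S(97), P2:I | bus: BusRd,Flush
[12] P0: load  L2 | P0:S(97), P1:S(97), P2:I | bus: none
[13] P0: load  L2 | P0:S(97), P1:S(97), P2:I | bus: none
[14] P0: load  L0 | P0:S(86), P1:S(86), P2:I | bus: BusRd,Flush
[15] P0: store L0 := 13 | P0:M(13), P1:I, P2:I | bus: BusUpgr
[16] P1: store L2 := 13 | P0:I, P1:M(13), P2:I | bus: BusUpgr
[17] P2: load  L2 | P0:I, P1:S(13), P2:S(13) | bus: BusRd,Flush
[18] P0: load  L2 | P0:S(13), P1:S(13), P2:S(13) | bus: BusRd
[19] P1: store L2 := 36 | P0:I, P1:M(36), P2:I | bus: BusUpgr
[20] P0: load  L2 | P0:S(36), P1:S(36), P2:I | bus: BusRd,Flush
[21] P2: load  L3 | P0:S(90), P1:S(90), P2:S(90) | bus: BusRd
[22] P0: load  L2 | P0:S(36), P1:S(36), P2:I | bus: none
[23] P0: load  L0 | P0:M(13), P1:I, P2:I | bus: none
[24] P0: load  L3 | P0:S(90), P1:S(90), P2:S(90) | bus: none
[25] P2: load  L2 | P0:S(36), P1:S(36), P2:S(36) | bus: BusRd
[26] P0: store L3 := 79 | P0:M(79), P1:I, P2:I | bus: BusUpgr
[27] P2: store L2 := 1 | P0:I, P1:I, P2:M(1) | bus: BusUpgr
[28] P0: load  L2 | P0:S(1), P1:I, P2:S(1) | bus: BusRd,Flush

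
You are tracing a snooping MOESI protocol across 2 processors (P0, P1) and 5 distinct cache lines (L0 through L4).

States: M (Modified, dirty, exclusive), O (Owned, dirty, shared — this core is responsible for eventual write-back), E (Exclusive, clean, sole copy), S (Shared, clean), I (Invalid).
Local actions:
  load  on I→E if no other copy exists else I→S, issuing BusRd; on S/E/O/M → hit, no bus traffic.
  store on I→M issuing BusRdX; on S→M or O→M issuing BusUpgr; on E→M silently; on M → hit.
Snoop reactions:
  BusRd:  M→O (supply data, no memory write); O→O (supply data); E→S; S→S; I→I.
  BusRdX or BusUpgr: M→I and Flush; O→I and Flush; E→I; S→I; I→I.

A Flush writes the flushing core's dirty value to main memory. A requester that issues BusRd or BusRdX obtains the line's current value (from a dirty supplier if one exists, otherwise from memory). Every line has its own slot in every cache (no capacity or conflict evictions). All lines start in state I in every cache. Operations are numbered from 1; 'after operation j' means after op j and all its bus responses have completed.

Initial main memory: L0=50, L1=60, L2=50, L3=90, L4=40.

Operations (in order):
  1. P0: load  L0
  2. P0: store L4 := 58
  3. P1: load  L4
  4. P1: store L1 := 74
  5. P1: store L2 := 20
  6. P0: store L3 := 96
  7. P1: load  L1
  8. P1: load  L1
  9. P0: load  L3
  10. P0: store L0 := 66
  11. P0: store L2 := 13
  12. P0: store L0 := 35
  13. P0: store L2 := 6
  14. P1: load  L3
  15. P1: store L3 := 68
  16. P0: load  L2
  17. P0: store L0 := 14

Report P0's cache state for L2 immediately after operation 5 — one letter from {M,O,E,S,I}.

  op1 P0: load  L0 → E/I on L0; bus BusRd; mem=50
  op2 P0: store L4 := 58 → M/I on L4; bus BusRdX; mem=40
  op3 P1: load  L4 → O/S on L4; bus BusRd; mem=40
  op4 P1: store L1 := 74 → I/M on L1; bus BusRdX; mem=60
  op5 P1: store L2 := 20 → I/M on L2; bus BusRdX; mem=50
  op6 P0: store L3 := 96 → M/I on L3; bus BusRdX; mem=90
  op7 P1: load  L1 → I/M on L1; bus (none); mem=60
  op8 P1: load  L1 → I/M on L1; bus (none); mem=60
  op9 P0: load  L3 → M/I on L3; bus (none); mem=90
  op10 P0: store L0 := 66 → M/I on L0; bus (none); mem=50
  op11 P0: store L2 := 13 → M/I on L2; bus BusRdX Flush; mem=20
  op12 P0: store L0 := 35 → M/I on L0; bus (none); mem=50
  op13 P0: store L2 := 6 → M/I on L2; bus (none); mem=20
  op14 P1: load  L3 → O/S on L3; bus BusRd; mem=90
  op15 P1: store L3 := 68 → I/M on L3; bus BusUpgr Flush; mem=96
  op16 P0: load  L2 → M/I on L2; bus (none); mem=20
  op17 P0: store L0 := 14 → M/I on L0; bus (none); mem=50

state = I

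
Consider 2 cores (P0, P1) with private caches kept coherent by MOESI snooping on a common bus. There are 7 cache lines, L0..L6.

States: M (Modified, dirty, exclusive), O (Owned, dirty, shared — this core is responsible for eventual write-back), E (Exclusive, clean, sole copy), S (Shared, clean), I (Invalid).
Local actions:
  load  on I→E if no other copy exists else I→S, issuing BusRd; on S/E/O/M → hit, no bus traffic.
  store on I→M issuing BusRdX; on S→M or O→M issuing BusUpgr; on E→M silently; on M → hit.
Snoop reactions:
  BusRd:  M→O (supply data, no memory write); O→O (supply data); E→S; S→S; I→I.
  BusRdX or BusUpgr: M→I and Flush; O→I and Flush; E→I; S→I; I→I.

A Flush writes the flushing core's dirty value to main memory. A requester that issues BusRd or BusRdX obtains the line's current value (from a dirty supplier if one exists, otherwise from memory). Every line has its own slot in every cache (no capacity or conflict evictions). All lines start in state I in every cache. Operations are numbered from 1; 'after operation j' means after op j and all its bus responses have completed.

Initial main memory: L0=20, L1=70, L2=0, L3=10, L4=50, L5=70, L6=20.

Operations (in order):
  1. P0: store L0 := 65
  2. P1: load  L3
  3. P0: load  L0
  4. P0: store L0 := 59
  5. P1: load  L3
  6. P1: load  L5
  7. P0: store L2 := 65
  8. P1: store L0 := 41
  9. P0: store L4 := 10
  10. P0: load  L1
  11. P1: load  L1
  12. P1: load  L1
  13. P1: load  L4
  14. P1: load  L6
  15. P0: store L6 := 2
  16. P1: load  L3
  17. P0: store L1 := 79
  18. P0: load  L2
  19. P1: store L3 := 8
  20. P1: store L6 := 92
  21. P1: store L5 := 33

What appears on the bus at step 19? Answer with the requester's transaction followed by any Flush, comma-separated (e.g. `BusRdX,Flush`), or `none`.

step 1: P0: store L0 := 65  ⟶  MI  (L0)  txn=BusRdX  M[L0]=20
step 2: P1: load  L3  ⟶  IE  (L3)  txn=BusRd  M[L3]=10
step 3: P0: load  L0  ⟶  MI  (L0)  txn=∅  M[L0]=20
step 4: P0: store L0 := 59  ⟶  MI  (L0)  txn=∅  M[L0]=20
step 5: P1: load  L3  ⟶  IE  (L3)  txn=∅  M[L3]=10
step 6: P1: load  L5  ⟶  IE  (L5)  txn=BusRd  M[L5]=70
step 7: P0: store L2 := 65  ⟶  MI  (L2)  txn=BusRdX  M[L2]=0
step 8: P1: store L0 := 41  ⟶  IM  (L0)  txn=BusRdX+Flush  M[L0]=59
step 9: P0: store L4 := 10  ⟶  MI  (L4)  txn=BusRdX  M[L4]=50
step 10: P0: load  L1  ⟶  EI  (L1)  txn=BusRd  M[L1]=70
step 11: P1: load  L1  ⟶  SS  (L1)  txn=BusRd  M[L1]=70
step 12: P1: load  L1  ⟶  SS  (L1)  txn=∅  M[L1]=70
step 13: P1: load  L4  ⟶  OS  (L4)  txn=BusRd  M[L4]=50
step 14: P1: load  L6  ⟶  IE  (L6)  txn=BusRd  M[L6]=20
step 15: P0: store L6 := 2  ⟶  MI  (L6)  txn=BusRdX  M[L6]=20
step 16: P1: load  L3  ⟶  IE  (L3)  txn=∅  M[L3]=10
step 17: P0: store L1 := 79  ⟶  MI  (L1)  txn=BusUpgr  M[L1]=70
step 18: P0: load  L2  ⟶  MI  (L2)  txn=∅  M[L2]=0
step 19: P1: store L3 := 8  ⟶  IM  (L3)  txn=∅  M[L3]=10
step 20: P1: store L6 := 92  ⟶  IM  (L6)  txn=BusRdX+Flush  M[L6]=2
step 21: P1: store L5 := 33  ⟶  IM  (L5)  txn=∅  M[L5]=70

bus = none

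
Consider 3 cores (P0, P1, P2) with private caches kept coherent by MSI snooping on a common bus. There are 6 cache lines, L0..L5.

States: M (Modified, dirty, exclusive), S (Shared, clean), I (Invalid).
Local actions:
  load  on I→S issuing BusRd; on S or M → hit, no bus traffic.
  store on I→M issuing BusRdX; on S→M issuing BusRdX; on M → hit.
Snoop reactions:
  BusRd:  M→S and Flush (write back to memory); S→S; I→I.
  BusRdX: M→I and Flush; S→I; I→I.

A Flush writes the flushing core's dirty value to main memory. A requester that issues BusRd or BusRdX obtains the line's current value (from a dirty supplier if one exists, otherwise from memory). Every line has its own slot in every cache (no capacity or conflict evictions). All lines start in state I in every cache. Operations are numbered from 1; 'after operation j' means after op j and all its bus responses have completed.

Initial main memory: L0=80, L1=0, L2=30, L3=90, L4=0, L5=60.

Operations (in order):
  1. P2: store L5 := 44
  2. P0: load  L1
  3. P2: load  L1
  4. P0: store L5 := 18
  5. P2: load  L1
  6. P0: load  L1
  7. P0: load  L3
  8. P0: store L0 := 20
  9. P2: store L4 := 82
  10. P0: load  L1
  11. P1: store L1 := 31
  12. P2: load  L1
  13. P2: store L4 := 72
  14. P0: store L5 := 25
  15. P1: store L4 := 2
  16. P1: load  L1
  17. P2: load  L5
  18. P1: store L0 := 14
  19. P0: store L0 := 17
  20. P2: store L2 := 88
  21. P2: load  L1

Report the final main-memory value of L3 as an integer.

step 1: P2: store L5 := 44  ⟶  IIM  (L5)  txn=BusRdX  M[L5]=60
step 2: P0: load  L1  ⟶  SII  (L1)  txn=BusRd  M[L1]=0
step 3: P2: load  L1  ⟶  SIS  (L1)  txn=BusRd  M[L1]=0
step 4: P0: store L5 := 18  ⟶  MII  (L5)  txn=BusRdX+Flush  M[L5]=44
step 5: P2: load  L1  ⟶  SIS  (L1)  txn=∅  M[L1]=0
step 6: P0: load  L1  ⟶  SIS  (L1)  txn=∅  M[L1]=0
step 7: P0: load  L3  ⟶  SII  (L3)  txn=BusRd  M[L3]=90
step 8: P0: store L0 := 20  ⟶  MII  (L0)  txn=BusRdX  M[L0]=80
step 9: P2: store L4 := 82  ⟶  IIM  (L4)  txn=BusRdX  M[L4]=0
step 10: P0: load  L1  ⟶  SIS  (L1)  txn=∅  M[L1]=0
step 11: P1: store L1 := 31  ⟶  IMI  (L1)  txn=BusRdX  M[L1]=0
step 12: P2: load  L1  ⟶  ISS  (L1)  txn=BusRd+Flush  M[L1]=31
step 13: P2: store L4 := 72  ⟶  IIM  (L4)  txn=∅  M[L4]=0
step 14: P0: store L5 := 25  ⟶  MII  (L5)  txn=∅  M[L5]=44
step 15: P1: store L4 := 2  ⟶  IMI  (L4)  txn=BusRdX+Flush  M[L4]=72
step 16: P1: load  L1  ⟶  ISS  (L1)  txn=∅  M[L1]=31
step 17: P2: load  L5  ⟶  SIS  (L5)  txn=BusRd+Flush  M[L5]=25
step 18: P1: store L0 := 14  ⟶  IMI  (L0)  txn=BusRdX+Flush  M[L0]=20
step 19: P0: store L0 := 17  ⟶  MII  (L0)  txn=BusRdX+Flush  M[L0]=14
step 20: P2: store L2 := 88  ⟶  IIM  (L2)  txn=BusRdX  M[L2]=30
step 21: P2: load  L1  ⟶  ISS  (L1)  txn=∅  M[L1]=31

memory[L3] = 90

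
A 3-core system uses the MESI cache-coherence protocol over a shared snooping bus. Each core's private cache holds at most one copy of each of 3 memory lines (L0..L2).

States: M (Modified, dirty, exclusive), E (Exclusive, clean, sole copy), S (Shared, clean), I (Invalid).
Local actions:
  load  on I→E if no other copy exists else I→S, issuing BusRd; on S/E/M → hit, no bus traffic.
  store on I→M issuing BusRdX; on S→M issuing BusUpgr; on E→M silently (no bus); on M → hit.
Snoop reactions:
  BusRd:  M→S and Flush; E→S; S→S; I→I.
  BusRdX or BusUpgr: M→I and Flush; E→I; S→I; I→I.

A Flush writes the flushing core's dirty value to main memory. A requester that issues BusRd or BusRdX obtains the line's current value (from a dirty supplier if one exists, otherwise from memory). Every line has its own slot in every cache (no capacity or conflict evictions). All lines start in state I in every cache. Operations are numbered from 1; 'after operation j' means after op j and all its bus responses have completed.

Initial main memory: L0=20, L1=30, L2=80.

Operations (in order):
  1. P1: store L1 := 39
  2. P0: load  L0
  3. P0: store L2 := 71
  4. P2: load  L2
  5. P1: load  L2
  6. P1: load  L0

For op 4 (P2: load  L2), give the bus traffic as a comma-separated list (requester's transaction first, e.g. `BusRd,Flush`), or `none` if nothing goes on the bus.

bus = BusRd,Flush

  op1 P1: store L1 := 39 → I/M/I on L1; bus BusRdX; mem=30
  op2 P0: load  L0 → E/I/I on L0; bus BusRd; mem=20
  op3 P0: store L2 := 71 → M/I/I on L2; bus BusRdX; mem=80
  op4 P2: load  L2 → S/I/S on L2; bus BusRd Flush; mem=71
  op5 P1: load  L2 → S/S/S on L2; bus BusRd; mem=71
  op6 P1: load  L0 → S/S/I on L0; bus BusRd; mem=20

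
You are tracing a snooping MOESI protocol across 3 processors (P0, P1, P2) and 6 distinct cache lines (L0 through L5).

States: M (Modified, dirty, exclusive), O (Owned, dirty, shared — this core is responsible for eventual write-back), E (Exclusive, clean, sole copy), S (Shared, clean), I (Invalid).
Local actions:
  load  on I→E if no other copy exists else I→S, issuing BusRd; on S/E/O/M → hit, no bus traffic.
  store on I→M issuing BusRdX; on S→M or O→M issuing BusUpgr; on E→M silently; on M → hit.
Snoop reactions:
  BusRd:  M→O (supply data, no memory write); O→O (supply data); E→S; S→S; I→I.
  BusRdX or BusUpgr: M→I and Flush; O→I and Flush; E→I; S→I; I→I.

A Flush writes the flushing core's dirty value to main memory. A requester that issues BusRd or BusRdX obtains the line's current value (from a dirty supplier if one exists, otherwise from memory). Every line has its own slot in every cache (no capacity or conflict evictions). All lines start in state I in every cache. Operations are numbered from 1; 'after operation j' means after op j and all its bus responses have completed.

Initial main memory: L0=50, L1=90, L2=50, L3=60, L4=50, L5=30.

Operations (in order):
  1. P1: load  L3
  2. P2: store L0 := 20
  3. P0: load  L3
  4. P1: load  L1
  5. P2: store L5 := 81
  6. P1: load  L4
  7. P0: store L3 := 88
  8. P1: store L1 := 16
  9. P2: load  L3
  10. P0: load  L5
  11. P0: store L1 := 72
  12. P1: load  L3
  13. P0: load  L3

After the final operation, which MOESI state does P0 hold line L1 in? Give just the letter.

  op1 P1: load  L3 → I/E/I on L3; bus BusRd; mem=60
  op2 P2: store L0 := 20 → I/I/M on L0; bus BusRdX; mem=50
  op3 P0: load  L3 → S/S/I on L3; bus BusRd; mem=60
  op4 P1: load  L1 → I/E/I on L1; bus BusRd; mem=90
  op5 P2: store L5 := 81 → I/I/M on L5; bus BusRdX; mem=30
  op6 P1: load  L4 → I/E/I on L4; bus BusRd; mem=50
  op7 P0: store L3 := 88 → M/I/I on L3; bus BusUpgr; mem=60
  op8 P1: store L1 := 16 → I/M/I on L1; bus (none); mem=90
  op9 P2: load  L3 → O/I/S on L3; bus BusRd; mem=60
  op10 P0: load  L5 → S/I/O on L5; bus BusRd; mem=30
  op11 P0: store L1 := 72 → M/I/I on L1; bus BusRdX Flush; mem=16
  op12 P1: load  L3 → O/S/S on L3; bus BusRd; mem=60
  op13 P0: load  L3 → O/S/S on L3; bus (none); mem=60

state = M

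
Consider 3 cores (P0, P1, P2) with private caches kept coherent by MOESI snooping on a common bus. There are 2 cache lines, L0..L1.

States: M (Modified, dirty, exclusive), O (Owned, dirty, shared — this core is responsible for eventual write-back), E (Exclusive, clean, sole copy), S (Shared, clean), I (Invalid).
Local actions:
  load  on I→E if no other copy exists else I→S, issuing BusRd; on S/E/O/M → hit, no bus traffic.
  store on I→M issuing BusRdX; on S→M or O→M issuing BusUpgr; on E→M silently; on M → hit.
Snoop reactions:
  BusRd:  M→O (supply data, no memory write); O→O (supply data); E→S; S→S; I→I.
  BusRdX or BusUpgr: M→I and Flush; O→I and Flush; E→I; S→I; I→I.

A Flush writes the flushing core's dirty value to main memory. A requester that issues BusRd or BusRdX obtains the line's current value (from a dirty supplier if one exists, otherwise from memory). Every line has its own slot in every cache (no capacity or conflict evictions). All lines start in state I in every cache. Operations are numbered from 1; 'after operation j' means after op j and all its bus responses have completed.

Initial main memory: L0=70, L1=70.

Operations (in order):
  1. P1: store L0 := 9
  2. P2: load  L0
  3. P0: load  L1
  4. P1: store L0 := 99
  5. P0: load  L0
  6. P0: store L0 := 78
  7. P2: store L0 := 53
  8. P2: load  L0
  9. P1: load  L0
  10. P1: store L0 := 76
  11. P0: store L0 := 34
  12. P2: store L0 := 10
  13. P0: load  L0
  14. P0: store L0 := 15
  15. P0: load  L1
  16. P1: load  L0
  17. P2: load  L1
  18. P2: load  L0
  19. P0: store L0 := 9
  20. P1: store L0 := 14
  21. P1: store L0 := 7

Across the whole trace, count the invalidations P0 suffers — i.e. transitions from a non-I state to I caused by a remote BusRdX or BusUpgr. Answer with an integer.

invalidations = 3

[1] P1: store L0 := 9 | P0:I, P1:M(9), P2:I | bus: BusRdX
[2] P2: load  L0 | P0:I, P1:O(9), P2:S(9) | bus: BusRd
[3] P0: load  L1 | P0:E(70), P1:I, P2:I | bus: BusRd
[4] P1: store L0 := 99 | P0:I, P1:M(99), P2:I | bus: BusUpgr
[5] P0: load  L0 | P0:S(99), P1:O(99), P2:I | bus: BusRd
[6] P0: store L0 := 78 | P0:M(78), P1:I, P2:I | bus: BusUpgr,Flush
[7] P2: store L0 := 53 | P0:I, P1:I, P2:M(53) | bus: BusRdX,Flush
[8] P2: load  L0 | P0:I, P1:I, P2:M(53) | bus: none
[9] P1: load  L0 | P0:I, P1:S(53), P2:O(53) | bus: BusRd
[10] P1: store L0 := 76 | P0:I, P1:M(76), P2:I | bus: BusUpgr,Flush
[11] P0: store L0 := 34 | P0:M(34), P1:I, P2:I | bus: BusRdX,Flush
[12] P2: store L0 := 10 | P0:I, P1:I, P2:M(10) | bus: BusRdX,Flush
[13] P0: load  L0 | P0:S(10), P1:I, P2:O(10) | bus: BusRd
[14] P0: store L0 := 15 | P0:M(15), P1:I, P2:I | bus: BusUpgr,Flush
[15] P0: load  L1 | P0:E(70), P1:I, P2:I | bus: none
[16] P1: load  L0 | P0:O(15), P1:S(15), P2:I | bus: BusRd
[17] P2: load  L1 | P0:S(70), P1:I, P2:S(70) | bus: BusRd
[18] P2: load  L0 | P0:O(15), P1:S(15), P2:S(15) | bus: BusRd
[19] P0: store L0 := 9 | P0:M(9), P1:I, P2:I | bus: BusUpgr
[20] P1: store L0 := 14 | P0:I, P1:M(14), P2:I | bus: BusRdX,Flush
[21] P1: store L0 := 7 | P0:I, P1:M(7), P2:I | bus: none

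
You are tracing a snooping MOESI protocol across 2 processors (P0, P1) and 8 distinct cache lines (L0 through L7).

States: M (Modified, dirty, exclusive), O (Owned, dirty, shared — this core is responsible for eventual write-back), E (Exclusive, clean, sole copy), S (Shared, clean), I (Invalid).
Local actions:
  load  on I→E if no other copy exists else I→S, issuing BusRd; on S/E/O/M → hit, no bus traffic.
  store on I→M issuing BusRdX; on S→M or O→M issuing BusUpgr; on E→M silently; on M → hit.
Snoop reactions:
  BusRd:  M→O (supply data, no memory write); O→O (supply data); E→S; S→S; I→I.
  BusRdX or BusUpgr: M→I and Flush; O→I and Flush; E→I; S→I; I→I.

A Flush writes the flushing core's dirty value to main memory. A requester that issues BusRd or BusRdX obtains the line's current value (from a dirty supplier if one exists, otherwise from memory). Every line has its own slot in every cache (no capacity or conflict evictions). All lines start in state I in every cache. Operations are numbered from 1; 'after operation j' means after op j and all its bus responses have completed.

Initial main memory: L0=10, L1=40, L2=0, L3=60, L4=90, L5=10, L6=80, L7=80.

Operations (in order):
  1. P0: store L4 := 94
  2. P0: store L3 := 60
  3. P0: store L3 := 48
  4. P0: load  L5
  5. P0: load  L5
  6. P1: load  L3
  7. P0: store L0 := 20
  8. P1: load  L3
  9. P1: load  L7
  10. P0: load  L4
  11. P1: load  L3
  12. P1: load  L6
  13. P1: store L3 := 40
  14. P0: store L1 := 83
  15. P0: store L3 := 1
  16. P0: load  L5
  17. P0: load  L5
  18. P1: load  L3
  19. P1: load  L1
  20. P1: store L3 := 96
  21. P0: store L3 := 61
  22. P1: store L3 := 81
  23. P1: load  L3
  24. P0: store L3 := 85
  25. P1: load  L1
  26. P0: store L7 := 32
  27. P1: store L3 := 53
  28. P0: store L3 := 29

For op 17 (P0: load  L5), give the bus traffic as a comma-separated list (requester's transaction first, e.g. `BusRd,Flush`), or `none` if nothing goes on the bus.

bus = none

step 1: P0: store L4 := 94  ⟶  MI  (L4)  txn=BusRdX  M[L4]=90
step 2: P0: store L3 := 60  ⟶  MI  (L3)  txn=BusRdX  M[L3]=60
step 3: P0: store L3 := 48  ⟶  MI  (L3)  txn=∅  M[L3]=60
step 4: P0: load  L5  ⟶  EI  (L5)  txn=BusRd  M[L5]=10
step 5: P0: load  L5  ⟶  EI  (L5)  txn=∅  M[L5]=10
step 6: P1: load  L3  ⟶  OS  (L3)  txn=BusRd  M[L3]=60
step 7: P0: store L0 := 20  ⟶  MI  (L0)  txn=BusRdX  M[L0]=10
step 8: P1: load  L3  ⟶  OS  (L3)  txn=∅  M[L3]=60
step 9: P1: load  L7  ⟶  IE  (L7)  txn=BusRd  M[L7]=80
step 10: P0: load  L4  ⟶  MI  (L4)  txn=∅  M[L4]=90
step 11: P1: load  L3  ⟶  OS  (L3)  txn=∅  M[L3]=60
step 12: P1: load  L6  ⟶  IE  (L6)  txn=BusRd  M[L6]=80
step 13: P1: store L3 := 40  ⟶  IM  (L3)  txn=BusUpgr+Flush  M[L3]=48
step 14: P0: store L1 := 83  ⟶  MI  (L1)  txn=BusRdX  M[L1]=40
step 15: P0: store L3 := 1  ⟶  MI  (L3)  txn=BusRdX+Flush  M[L3]=40
step 16: P0: load  L5  ⟶  EI  (L5)  txn=∅  M[L5]=10
step 17: P0: load  L5  ⟶  EI  (L5)  txn=∅  M[L5]=10
step 18: P1: load  L3  ⟶  OS  (L3)  txn=BusRd  M[L3]=40
step 19: P1: load  L1  ⟶  OS  (L1)  txn=BusRd  M[L1]=40
step 20: P1: store L3 := 96  ⟶  IM  (L3)  txn=BusUpgr+Flush  M[L3]=1
step 21: P0: store L3 := 61  ⟶  MI  (L3)  txn=BusRdX+Flush  M[L3]=96
step 22: P1: store L3 := 81  ⟶  IM  (L3)  txn=BusRdX+Flush  M[L3]=61
step 23: P1: load  L3  ⟶  IM  (L3)  txn=∅  M[L3]=61
step 24: P0: store L3 := 85  ⟶  MI  (L3)  txn=BusRdX+Flush  M[L3]=81
step 25: P1: load  L1  ⟶  OS  (L1)  txn=∅  M[L1]=40
step 26: P0: store L7 := 32  ⟶  MI  (L7)  txn=BusRdX  M[L7]=80
step 27: P1: store L3 := 53  ⟶  IM  (L3)  txn=BusRdX+Flush  M[L3]=85
step 28: P0: store L3 := 29  ⟶  MI  (L3)  txn=BusRdX+Flush  M[L3]=53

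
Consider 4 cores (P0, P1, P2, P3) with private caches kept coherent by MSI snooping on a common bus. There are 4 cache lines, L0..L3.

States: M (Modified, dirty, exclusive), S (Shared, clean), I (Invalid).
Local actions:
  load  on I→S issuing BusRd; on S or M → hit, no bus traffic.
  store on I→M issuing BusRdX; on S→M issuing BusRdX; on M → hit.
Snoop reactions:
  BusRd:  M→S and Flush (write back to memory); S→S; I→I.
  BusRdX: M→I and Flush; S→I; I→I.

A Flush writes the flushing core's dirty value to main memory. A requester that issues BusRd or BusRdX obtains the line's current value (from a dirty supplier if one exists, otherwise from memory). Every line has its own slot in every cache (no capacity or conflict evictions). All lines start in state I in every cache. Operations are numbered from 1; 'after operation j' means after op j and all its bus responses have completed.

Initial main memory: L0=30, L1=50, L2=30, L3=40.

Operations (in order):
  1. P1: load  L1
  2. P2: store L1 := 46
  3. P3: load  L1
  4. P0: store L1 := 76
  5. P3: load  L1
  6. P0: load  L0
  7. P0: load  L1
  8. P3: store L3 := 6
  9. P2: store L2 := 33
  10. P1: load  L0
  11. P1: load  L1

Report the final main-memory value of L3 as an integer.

memory[L3] = 40

step 1: P1: load  L1  ⟶  ISII  (L1)  txn=BusRd  M[L1]=50
step 2: P2: store L1 := 46  ⟶  IIMI  (L1)  txn=BusRdX  M[L1]=50
step 3: P3: load  L1  ⟶  IISS  (L1)  txn=BusRd+Flush  M[L1]=46
step 4: P0: store L1 := 76  ⟶  MIII  (L1)  txn=BusRdX  M[L1]=46
step 5: P3: load  L1  ⟶  SIIS  (L1)  txn=BusRd+Flush  M[L1]=76
step 6: P0: load  L0  ⟶  SIII  (L0)  txn=BusRd  M[L0]=30
step 7: P0: load  L1  ⟶  SIIS  (L1)  txn=∅  M[L1]=76
step 8: P3: store L3 := 6  ⟶  IIIM  (L3)  txn=BusRdX  M[L3]=40
step 9: P2: store L2 := 33  ⟶  IIMI  (L2)  txn=BusRdX  M[L2]=30
step 10: P1: load  L0  ⟶  SSII  (L0)  txn=BusRd  M[L0]=30
step 11: P1: load  L1  ⟶  SSIS  (L1)  txn=BusRd  M[L1]=76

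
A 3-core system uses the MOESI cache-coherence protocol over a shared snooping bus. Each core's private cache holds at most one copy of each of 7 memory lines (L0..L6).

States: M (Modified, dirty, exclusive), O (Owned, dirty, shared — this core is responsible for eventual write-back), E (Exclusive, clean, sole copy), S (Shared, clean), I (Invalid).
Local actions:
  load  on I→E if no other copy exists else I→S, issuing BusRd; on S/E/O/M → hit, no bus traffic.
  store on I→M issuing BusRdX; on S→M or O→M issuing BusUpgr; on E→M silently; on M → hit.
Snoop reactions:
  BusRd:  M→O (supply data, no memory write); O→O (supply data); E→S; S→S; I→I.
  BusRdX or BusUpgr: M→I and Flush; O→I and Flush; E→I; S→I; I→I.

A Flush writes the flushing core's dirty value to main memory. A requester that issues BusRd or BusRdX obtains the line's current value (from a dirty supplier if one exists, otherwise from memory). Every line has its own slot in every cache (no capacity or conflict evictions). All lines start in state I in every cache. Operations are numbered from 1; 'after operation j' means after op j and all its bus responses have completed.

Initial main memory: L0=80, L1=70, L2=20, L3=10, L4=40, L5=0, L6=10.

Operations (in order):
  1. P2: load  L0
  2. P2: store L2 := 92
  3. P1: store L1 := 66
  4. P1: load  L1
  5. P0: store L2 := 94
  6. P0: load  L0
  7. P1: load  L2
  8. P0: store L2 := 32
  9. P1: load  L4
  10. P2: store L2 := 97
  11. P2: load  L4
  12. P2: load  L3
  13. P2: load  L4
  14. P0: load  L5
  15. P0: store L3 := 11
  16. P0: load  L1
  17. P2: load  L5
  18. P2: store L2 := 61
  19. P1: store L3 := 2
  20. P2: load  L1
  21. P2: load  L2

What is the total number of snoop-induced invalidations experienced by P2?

invalidations = 2

  op1 P2: load  L0 → I/I/E on L0; bus BusRd; mem=80
  op2 P2: store L2 := 92 → I/I/M on L2; bus BusRdX; mem=20
  op3 P1: store L1 := 66 → I/M/I on L1; bus BusRdX; mem=70
  op4 P1: load  L1 → I/M/I on L1; bus (none); mem=70
  op5 P0: store L2 := 94 → M/I/I on L2; bus BusRdX Flush; mem=92
  op6 P0: load  L0 → S/I/S on L0; bus BusRd; mem=80
  op7 P1: load  L2 → O/S/I on L2; bus BusRd; mem=92
  op8 P0: store L2 := 32 → M/I/I on L2; bus BusUpgr; mem=92
  op9 P1: load  L4 → I/E/I on L4; bus BusRd; mem=40
  op10 P2: store L2 := 97 → I/I/M on L2; bus BusRdX Flush; mem=32
  op11 P2: load  L4 → I/S/S on L4; bus BusRd; mem=40
  op12 P2: load  L3 → I/I/E on L3; bus BusRd; mem=10
  op13 P2: load  L4 → I/S/S on L4; bus (none); mem=40
  op14 P0: load  L5 → E/I/I on L5; bus BusRd; mem=0
  op15 P0: store L3 := 11 → M/I/I on L3; bus BusRdX; mem=10
  op16 P0: load  L1 → S/O/I on L1; bus BusRd; mem=70
  op17 P2: load  L5 → S/I/S on L5; bus BusRd; mem=0
  op18 P2: store L2 := 61 → I/I/M on L2; bus (none); mem=32
  op19 P1: store L3 := 2 → I/M/I on L3; bus BusRdX Flush; mem=11
  op20 P2: load  L1 → S/O/S on L1; bus BusRd; mem=70
  op21 P2: load  L2 → I/I/M on L2; bus (none); mem=32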